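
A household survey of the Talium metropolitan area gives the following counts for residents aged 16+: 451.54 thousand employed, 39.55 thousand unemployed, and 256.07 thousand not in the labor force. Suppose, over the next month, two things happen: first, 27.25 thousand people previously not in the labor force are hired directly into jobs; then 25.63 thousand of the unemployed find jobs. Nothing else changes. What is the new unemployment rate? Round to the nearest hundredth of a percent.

Initially, labor force = 451.54 + 39.55 = 491.09 thousand, so u = 39.55/491.09 = 8.05%.
After the first change, employed and labor force both rise by 27.25; unemployed unchanged → E = 478.79, U = 39.55, labor force = 518.34 thousand.
After the second change, unemployed falls and employed rises by 25.63; labor force unchanged → E = 504.42, U = 13.92, labor force = 518.34 thousand.
New unemployment rate = 13.92 / 518.34 = 2.69%.

New unemployment rate ≈ 2.69%.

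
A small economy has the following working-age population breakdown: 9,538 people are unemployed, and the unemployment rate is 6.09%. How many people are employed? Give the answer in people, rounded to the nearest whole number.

Labor force = U / u = 9,538 / 0.0609 ≈ 156,617.
Employed = labor force − unemployed = 156,617 − 9,538 = 147,079.

About 147,079 are employed.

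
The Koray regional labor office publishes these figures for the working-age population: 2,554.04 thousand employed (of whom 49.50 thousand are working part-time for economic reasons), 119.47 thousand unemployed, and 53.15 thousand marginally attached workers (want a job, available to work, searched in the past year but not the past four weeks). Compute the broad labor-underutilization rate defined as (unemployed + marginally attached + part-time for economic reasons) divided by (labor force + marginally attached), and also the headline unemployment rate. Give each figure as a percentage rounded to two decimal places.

Broad underutilization rate ≈ 8.15%; headline unemployment rate ≈ 4.47%.

Labor force = 2,554.04 + 119.47 = 2,673.51 thousand.
Numerator = 119.47 + 53.15 + 49.50 = 222.12 thousand.
Denominator = 2,673.51 + 53.15 = 2,726.66 thousand.
Broad rate = 222.12 / 2,726.66 = 8.15%.
Headline unemployment rate = 119.47 / 2,673.51 = 4.47%.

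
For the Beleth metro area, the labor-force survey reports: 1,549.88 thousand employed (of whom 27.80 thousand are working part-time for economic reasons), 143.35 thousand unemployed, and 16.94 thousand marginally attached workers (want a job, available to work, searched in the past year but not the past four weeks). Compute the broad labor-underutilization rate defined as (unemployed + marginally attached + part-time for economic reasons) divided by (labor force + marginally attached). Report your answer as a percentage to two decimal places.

Broad underutilization rate ≈ 11.00%.

Labor force = 1,549.88 + 143.35 = 1,693.23 thousand.
Numerator = 143.35 + 16.94 + 27.80 = 188.09 thousand.
Denominator = 1,693.23 + 16.94 = 1,710.17 thousand.
Broad rate = 188.09 / 1,710.17 = 11.00%.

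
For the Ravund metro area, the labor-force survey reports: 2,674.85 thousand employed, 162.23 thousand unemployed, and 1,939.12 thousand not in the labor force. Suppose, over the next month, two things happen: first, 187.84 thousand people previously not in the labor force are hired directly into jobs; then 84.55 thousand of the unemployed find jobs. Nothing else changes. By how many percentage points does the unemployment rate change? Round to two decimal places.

The unemployment rate changes by −3.15 percentage points.

Initially, labor force = 2,674.85 + 162.23 = 2,837.08 thousand, so u = 162.23/2,837.08 = 5.72%.
After the first change, employed and labor force both rise by 187.84; unemployed unchanged → E = 2,862.69, U = 162.23, labor force = 3,024.92 thousand.
After the second change, unemployed falls and employed rises by 84.55; labor force unchanged → E = 2,947.24, U = 77.68, labor force = 3,024.92 thousand.
New unemployment rate = 77.68 / 3,024.92 = 2.57%.
Change = 2.57% − 5.72% = −3.15 percentage points.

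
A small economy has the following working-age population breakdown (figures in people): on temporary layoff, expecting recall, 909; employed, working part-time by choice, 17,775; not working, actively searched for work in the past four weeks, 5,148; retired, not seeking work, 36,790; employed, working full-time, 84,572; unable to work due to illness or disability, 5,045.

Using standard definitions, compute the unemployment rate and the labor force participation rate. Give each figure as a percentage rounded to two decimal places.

Employed = 17,775 + 84,572 = 102,347.
Unemployed = 909 + 5,148 = 6,057 (jobless and actively searching, or on temporary layoff).
Labor force = 102,347 + 6,057 = 108,404.
Not in labor force = 36,790 + 5,045 = 41,835 (those not working and not actively searching are outside the labor force).
Civilian working-age population = 108,404 + 41,835 = 150,239.
Unemployment rate = 6,057 / 108,404 = 5.59%.
Labor force participation rate = 108,404 / 150,239 = 72.15%.

Unemployment rate ≈ 5.59%; labor force participation rate ≈ 72.15%.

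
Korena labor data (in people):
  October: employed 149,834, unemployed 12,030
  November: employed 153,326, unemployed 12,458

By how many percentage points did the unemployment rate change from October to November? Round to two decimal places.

The unemployment rate changed by +0.08 percentage points.

October: labor force = 149,834 + 12,030 = 161,864; u = 12,030/161,864 = 7.43%.
November: labor force = 153,326 + 12,458 = 165,784; u = 12,458/165,784 = 7.51%.
Change = 7.51% − 7.43% = +0.08 pp.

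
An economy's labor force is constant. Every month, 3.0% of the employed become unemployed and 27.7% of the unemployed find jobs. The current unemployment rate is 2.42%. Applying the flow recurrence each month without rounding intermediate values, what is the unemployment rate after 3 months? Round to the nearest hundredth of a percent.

Unemployment rate after three months ≈ 7.33%.

With a fixed labor force, u_{t+1} = u_t + s·(1−u_t) − f·u_t = u_t·(1−s−f) + s.
Here 1−s−f = 0.693 and s = 0.030.
u_1 = 0.024200 × 0.693 + 0.030 = 0.046771.
u_2 = 0.046771 × 0.693 + 0.030 = 0.062412.
u_3 = 0.062412 × 0.693 + 0.030 = 0.073252.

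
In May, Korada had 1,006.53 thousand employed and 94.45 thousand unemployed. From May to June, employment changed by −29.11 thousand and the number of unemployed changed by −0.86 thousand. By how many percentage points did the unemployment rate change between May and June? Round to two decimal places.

May: labor force = 1,006.53 + 94.45 = 1,100.98; u = 94.45/1,100.98 = 8.58%.
June: labor force = 977.42 + 93.59 = 1,071.01; u = 93.59/1,071.01 = 8.74%.
Change = 8.74% − 8.58% = +0.16 pp.

The unemployment rate changed by +0.16 percentage points.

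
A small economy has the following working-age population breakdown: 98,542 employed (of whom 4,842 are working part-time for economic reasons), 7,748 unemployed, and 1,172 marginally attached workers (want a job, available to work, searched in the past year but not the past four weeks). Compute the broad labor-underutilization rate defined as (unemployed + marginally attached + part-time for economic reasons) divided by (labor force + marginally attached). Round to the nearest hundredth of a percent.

Broad underutilization rate ≈ 12.81%.

Labor force = 98,542 + 7,748 = 106,290.
Numerator = 7,748 + 1,172 + 4,842 = 13,762.
Denominator = 106,290 + 1,172 = 107,462.
Broad rate = 13,762 / 107,462 = 12.81%.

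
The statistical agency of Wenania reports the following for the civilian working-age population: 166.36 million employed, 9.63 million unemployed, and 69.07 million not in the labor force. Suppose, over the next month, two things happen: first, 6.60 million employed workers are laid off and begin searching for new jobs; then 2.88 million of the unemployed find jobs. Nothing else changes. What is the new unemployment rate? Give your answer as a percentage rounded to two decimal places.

New unemployment rate ≈ 7.59%.

Initially, labor force = 166.36 + 9.63 = 175.99 million, so u = 9.63/175.99 = 5.47%.
After the first change, employed falls and unemployed rises by 6.60; labor force unchanged → E = 159.76, U = 16.23, labor force = 175.99 million.
After the second change, unemployed falls and employed rises by 2.88; labor force unchanged → E = 162.64, U = 13.35, labor force = 175.99 million.
New unemployment rate = 13.35 / 175.99 = 7.59%.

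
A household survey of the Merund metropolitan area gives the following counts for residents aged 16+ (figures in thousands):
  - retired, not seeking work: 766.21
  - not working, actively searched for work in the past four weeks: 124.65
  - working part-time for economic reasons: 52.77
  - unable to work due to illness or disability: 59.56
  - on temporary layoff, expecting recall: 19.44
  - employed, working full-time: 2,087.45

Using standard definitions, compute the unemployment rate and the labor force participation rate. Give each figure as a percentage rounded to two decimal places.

Unemployment rate ≈ 6.31%; labor force participation rate ≈ 73.45%.

Employed = 52.77 + 2,087.45 = 2,140.22 thousand (anyone who worked, including part-time for economic reasons, counts as employed).
Unemployed = 124.65 + 19.44 = 144.09 thousand (jobless and actively searching, or on temporary layoff).
Labor force = 2,140.22 + 144.09 = 2,284.31 thousand.
Not in labor force = 766.21 + 59.56 = 825.77 thousand (those not working and not actively searching are outside the labor force).
Civilian working-age population = 2,284.31 + 825.77 = 3,110.08 thousand.
Unemployment rate = 144.09 / 2,284.31 = 6.31%.
Labor force participation rate = 2,284.31 / 3,110.08 = 73.45%.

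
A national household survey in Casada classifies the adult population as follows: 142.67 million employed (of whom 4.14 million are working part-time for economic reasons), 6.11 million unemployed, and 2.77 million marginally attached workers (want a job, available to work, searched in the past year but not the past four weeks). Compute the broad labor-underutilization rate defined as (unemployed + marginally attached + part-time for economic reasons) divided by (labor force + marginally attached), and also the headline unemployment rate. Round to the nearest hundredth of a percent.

Labor force = 142.67 + 6.11 = 148.78 million.
Numerator = 6.11 + 2.77 + 4.14 = 13.02 million.
Denominator = 148.78 + 2.77 = 151.55 million.
Broad rate = 13.02 / 151.55 = 8.59%.
Headline unemployment rate = 6.11 / 148.78 = 4.11%.

Broad underutilization rate ≈ 8.59%; headline unemployment rate ≈ 4.11%.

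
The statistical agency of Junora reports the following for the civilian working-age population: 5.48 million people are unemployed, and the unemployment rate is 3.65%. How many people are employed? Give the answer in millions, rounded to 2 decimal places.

About 144.66 million are employed.

Labor force = U / u = 5.48 / 0.0365 ≈ 150.14 million.
Employed = labor force − unemployed = 150.14 − 5.48 = 144.66 million.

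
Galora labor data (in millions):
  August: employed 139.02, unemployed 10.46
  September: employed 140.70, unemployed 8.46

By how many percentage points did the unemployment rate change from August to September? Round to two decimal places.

The unemployment rate changed by −1.33 percentage points.

August: labor force = 139.02 + 10.46 = 149.48; u = 10.46/149.48 = 7.00%.
September: labor force = 140.70 + 8.46 = 149.16; u = 8.46/149.16 = 5.67%.
Change = 5.67% − 7.00% = −1.33 pp.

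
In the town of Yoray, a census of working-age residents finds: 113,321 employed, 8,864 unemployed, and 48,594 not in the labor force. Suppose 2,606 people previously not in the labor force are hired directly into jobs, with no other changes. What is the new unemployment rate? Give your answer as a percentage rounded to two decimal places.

Initially, labor force = 113,321 + 8,864 = 122,185, so u = 8,864/122,185 = 7.25%.
After the change, employed and labor force both rise by 2,606; unemployed unchanged → E = 115,927, U = 8,864, labor force = 124,791.
New unemployment rate = 8,864 / 124,791 = 7.10%.

New unemployment rate ≈ 7.10%.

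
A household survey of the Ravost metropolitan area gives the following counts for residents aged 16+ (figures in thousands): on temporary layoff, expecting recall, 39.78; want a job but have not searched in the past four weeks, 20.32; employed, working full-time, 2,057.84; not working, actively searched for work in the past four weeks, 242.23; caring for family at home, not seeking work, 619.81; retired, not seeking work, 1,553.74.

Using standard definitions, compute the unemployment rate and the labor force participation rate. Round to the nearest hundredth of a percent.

Employed = 2,057.84 thousand.
Unemployed = 39.78 + 242.23 = 282.01 thousand (jobless and actively searching, or on temporary layoff).
Labor force = 2,057.84 + 282.01 = 2,339.85 thousand.
Not in labor force = 20.32 + 619.81 + 1,553.74 = 2,193.87 thousand (those not working and not actively searching are outside the labor force — including those who want a job but have given up searching).
Civilian working-age population = 2,339.85 + 2,193.87 = 4,533.72 thousand.
Unemployment rate = 282.01 / 2,339.85 = 12.05%.
Labor force participation rate = 2,339.85 / 4,533.72 = 51.61%.

Unemployment rate ≈ 12.05%; labor force participation rate ≈ 51.61%.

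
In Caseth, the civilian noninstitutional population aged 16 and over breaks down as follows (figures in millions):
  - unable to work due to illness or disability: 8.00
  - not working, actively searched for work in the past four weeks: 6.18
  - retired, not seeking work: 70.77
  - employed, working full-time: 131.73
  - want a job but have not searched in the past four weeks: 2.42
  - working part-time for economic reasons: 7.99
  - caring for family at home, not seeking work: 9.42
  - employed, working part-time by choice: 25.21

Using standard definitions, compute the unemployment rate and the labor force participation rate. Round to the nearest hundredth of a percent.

Unemployment rate ≈ 3.61%; labor force participation rate ≈ 65.38%.

Employed = 131.73 + 7.99 + 25.21 = 164.93 million (anyone who worked, including part-time for economic reasons, counts as employed).
Unemployed = 6.18 million.
Labor force = 164.93 + 6.18 = 171.11 million.
Not in labor force = 8.00 + 70.77 + 2.42 + 9.42 = 90.61 million (those not working and not actively searching are outside the labor force — including those who want a job but have given up searching).
Civilian working-age population = 171.11 + 90.61 = 261.72 million.
Unemployment rate = 6.18 / 171.11 = 3.61%.
Labor force participation rate = 171.11 / 261.72 = 65.38%.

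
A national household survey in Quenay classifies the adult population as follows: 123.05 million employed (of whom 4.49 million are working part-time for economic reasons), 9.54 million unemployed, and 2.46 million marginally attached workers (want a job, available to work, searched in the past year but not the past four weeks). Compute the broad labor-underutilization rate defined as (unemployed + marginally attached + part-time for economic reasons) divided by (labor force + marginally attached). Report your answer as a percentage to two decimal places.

Labor force = 123.05 + 9.54 = 132.59 million.
Numerator = 9.54 + 2.46 + 4.49 = 16.49 million.
Denominator = 132.59 + 2.46 = 135.05 million.
Broad rate = 16.49 / 135.05 = 12.21%.

Broad underutilization rate ≈ 12.21%.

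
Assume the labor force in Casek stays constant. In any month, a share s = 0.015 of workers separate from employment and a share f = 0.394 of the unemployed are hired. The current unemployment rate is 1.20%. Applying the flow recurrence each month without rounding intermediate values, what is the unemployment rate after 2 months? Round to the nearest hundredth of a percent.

With a fixed labor force, u_{t+1} = u_t + s·(1−u_t) − f·u_t = u_t·(1−s−f) + s.
Here 1−s−f = 0.591 and s = 0.015.
u_1 = 0.012000 × 0.591 + 0.015 = 0.022092.
u_2 = 0.022092 × 0.591 + 0.015 = 0.028056.

Unemployment rate after two months ≈ 2.81%.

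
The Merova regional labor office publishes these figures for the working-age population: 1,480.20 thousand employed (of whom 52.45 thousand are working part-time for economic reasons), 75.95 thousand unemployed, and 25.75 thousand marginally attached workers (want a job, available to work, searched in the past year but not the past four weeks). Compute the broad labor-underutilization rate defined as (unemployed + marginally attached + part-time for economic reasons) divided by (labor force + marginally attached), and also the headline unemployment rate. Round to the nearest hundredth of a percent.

Labor force = 1,480.20 + 75.95 = 1,556.15 thousand.
Numerator = 75.95 + 25.75 + 52.45 = 154.15 thousand.
Denominator = 1,556.15 + 25.75 = 1,581.90 thousand.
Broad rate = 154.15 / 1,581.90 = 9.74%.
Headline unemployment rate = 75.95 / 1,556.15 = 4.88%.

Broad underutilization rate ≈ 9.74%; headline unemployment rate ≈ 4.88%.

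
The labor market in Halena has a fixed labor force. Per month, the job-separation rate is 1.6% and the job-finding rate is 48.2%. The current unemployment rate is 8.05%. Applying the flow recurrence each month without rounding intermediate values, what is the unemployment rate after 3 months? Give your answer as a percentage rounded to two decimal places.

With a fixed labor force, u_{t+1} = u_t + s·(1−u_t) − f·u_t = u_t·(1−s−f) + s.
Here 1−s−f = 0.502 and s = 0.016.
u_1 = 0.080500 × 0.502 + 0.016 = 0.056411.
u_2 = 0.056411 × 0.502 + 0.016 = 0.044318.
u_3 = 0.044318 × 0.502 + 0.016 = 0.038248.

Unemployment rate after three months ≈ 3.82%.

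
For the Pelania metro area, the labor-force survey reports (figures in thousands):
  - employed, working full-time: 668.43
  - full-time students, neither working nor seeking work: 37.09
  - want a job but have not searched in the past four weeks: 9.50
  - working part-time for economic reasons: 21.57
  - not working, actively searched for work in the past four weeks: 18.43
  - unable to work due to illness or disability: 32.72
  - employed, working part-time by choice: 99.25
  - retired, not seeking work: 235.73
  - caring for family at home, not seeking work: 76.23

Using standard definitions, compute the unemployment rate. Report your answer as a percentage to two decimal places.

Employed = 668.43 + 21.57 + 99.25 = 789.25 thousand (anyone who worked, including part-time for economic reasons, counts as employed).
Unemployed = 18.43 thousand.
Labor force = 789.25 + 18.43 = 807.68 thousand.
Unemployment rate = 18.43 / 807.68 = 2.28%.

Unemployment rate ≈ 2.28%.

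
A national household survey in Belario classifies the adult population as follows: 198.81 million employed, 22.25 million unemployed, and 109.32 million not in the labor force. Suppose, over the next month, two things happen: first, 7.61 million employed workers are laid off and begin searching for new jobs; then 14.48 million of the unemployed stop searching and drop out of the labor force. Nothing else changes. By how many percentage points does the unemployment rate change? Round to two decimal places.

The unemployment rate changes by −2.62 percentage points.

Initially, labor force = 198.81 + 22.25 = 221.06 million, so u = 22.25/221.06 = 10.07%.
After the first change, employed falls and unemployed rises by 7.61; labor force unchanged → E = 191.20, U = 29.86, labor force = 221.06 million.
After the second change, unemployed and labor force both fall by 14.48 → E = 191.20, U = 15.38, labor force = 206.58 million.
New unemployment rate = 15.38 / 206.58 = 7.45%.
Change = 7.45% − 10.07% = −2.62 percentage points.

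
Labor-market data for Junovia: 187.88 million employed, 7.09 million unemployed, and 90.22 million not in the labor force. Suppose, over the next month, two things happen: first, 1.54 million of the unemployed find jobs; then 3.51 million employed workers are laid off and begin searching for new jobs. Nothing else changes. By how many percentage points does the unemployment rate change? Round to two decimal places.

The unemployment rate changes by +1.01 percentage points.

Initially, labor force = 187.88 + 7.09 = 194.97 million, so u = 7.09/194.97 = 3.64%.
After the first change, unemployed falls and employed rises by 1.54; labor force unchanged → E = 189.42, U = 5.55, labor force = 194.97 million.
After the second change, employed falls and unemployed rises by 3.51; labor force unchanged → E = 185.91, U = 9.06, labor force = 194.97 million.
New unemployment rate = 9.06 / 194.97 = 4.65%.
Change = 4.65% − 3.64% = +1.01 percentage points.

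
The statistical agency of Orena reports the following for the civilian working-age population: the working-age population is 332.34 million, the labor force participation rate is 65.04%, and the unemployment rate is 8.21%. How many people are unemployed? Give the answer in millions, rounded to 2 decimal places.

Labor force = 0.6504 × 332.34 = 216.15 million.
Unemployed = 0.0821 × 216.15 ≈ 17.75 million.

About 17.75 million are unemployed.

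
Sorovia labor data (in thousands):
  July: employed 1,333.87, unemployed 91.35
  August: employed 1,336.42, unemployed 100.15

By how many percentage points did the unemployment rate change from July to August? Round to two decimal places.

The unemployment rate changed by +0.56 percentage points.

July: labor force = 1,333.87 + 91.35 = 1,425.22; u = 91.35/1,425.22 = 6.41%.
August: labor force = 1,336.42 + 100.15 = 1,436.57; u = 100.15/1,436.57 = 6.97%.
Change = 6.97% − 6.41% = +0.56 pp.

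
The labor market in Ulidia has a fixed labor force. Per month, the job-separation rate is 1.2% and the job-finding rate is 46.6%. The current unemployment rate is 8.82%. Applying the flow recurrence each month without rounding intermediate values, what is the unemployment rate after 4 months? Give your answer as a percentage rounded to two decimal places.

Unemployment rate after four months ≈ 2.98%.

With a fixed labor force, u_{t+1} = u_t + s·(1−u_t) − f·u_t = u_t·(1−s−f) + s.
Here 1−s−f = 0.522 and s = 0.012.
u_1 = 0.088200 × 0.522 + 0.012 = 0.058040.
u_2 = 0.058040 × 0.522 + 0.012 = 0.042297.
u_3 = 0.042297 × 0.522 + 0.012 = 0.034079.
u_4 = 0.034079 × 0.522 + 0.012 = 0.029789.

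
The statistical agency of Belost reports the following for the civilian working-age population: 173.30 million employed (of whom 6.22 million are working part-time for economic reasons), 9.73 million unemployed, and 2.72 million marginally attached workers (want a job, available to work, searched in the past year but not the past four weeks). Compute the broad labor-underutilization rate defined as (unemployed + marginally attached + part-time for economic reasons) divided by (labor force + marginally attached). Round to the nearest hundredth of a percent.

Broad underutilization rate ≈ 10.05%.

Labor force = 173.30 + 9.73 = 183.03 million.
Numerator = 9.73 + 2.72 + 6.22 = 18.67 million.
Denominator = 183.03 + 2.72 = 185.75 million.
Broad rate = 18.67 / 185.75 = 10.05%.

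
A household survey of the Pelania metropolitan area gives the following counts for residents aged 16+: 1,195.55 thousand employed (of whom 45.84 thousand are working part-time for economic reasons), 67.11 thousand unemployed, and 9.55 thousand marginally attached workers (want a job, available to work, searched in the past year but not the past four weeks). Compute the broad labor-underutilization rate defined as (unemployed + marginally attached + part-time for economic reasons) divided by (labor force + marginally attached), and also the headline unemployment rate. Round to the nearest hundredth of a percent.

Labor force = 1,195.55 + 67.11 = 1,262.66 thousand.
Numerator = 67.11 + 9.55 + 45.84 = 122.50 thousand.
Denominator = 1,262.66 + 9.55 = 1,272.21 thousand.
Broad rate = 122.50 / 1,272.21 = 9.63%.
Headline unemployment rate = 67.11 / 1,262.66 = 5.31%.

Broad underutilization rate ≈ 9.63%; headline unemployment rate ≈ 5.31%.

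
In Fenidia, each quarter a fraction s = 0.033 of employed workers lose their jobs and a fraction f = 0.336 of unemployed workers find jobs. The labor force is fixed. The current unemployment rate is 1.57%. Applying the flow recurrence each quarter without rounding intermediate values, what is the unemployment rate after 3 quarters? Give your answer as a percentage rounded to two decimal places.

With a fixed labor force, u_{t+1} = u_t + s·(1−u_t) − f·u_t = u_t·(1−s−f) + s.
Here 1−s−f = 0.631 and s = 0.033.
u_1 = 0.015700 × 0.631 + 0.033 = 0.042907.
u_2 = 0.042907 × 0.631 + 0.033 = 0.060074.
u_3 = 0.060074 × 0.631 + 0.033 = 0.070907.

Unemployment rate after three quarters ≈ 7.09%.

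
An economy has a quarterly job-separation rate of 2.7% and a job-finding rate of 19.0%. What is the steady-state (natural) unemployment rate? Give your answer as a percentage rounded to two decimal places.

At steady state the flows balance: s·E = f·U, so U/(E+U) = s/(s+f).
u* = 2.7 / (2.7 + 19.0) = 2.7 / 21.70 = 12.44%.

Steady-state unemployment rate ≈ 12.44%.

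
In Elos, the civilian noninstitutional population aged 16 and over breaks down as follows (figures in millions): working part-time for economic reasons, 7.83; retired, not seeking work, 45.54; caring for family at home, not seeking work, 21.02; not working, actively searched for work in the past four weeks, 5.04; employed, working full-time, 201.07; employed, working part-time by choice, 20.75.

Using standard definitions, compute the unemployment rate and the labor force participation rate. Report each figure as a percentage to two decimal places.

Unemployment rate ≈ 2.15%; labor force participation rate ≈ 77.91%.

Employed = 7.83 + 201.07 + 20.75 = 229.65 million (anyone who worked, including part-time for economic reasons, counts as employed).
Unemployed = 5.04 million.
Labor force = 229.65 + 5.04 = 234.69 million.
Not in labor force = 45.54 + 21.02 = 66.56 million (those not working and not actively searching are outside the labor force).
Civilian working-age population = 234.69 + 66.56 = 301.25 million.
Unemployment rate = 5.04 / 234.69 = 2.15%.
Labor force participation rate = 234.69 / 301.25 = 77.91%.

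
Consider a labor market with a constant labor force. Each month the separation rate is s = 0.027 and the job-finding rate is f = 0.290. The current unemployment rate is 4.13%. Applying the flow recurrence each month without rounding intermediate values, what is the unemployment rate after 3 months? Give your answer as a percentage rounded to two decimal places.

With a fixed labor force, u_{t+1} = u_t + s·(1−u_t) − f·u_t = u_t·(1−s−f) + s.
Here 1−s−f = 0.683 and s = 0.027.
u_1 = 0.041300 × 0.683 + 0.027 = 0.055208.
u_2 = 0.055208 × 0.683 + 0.027 = 0.064707.
u_3 = 0.064707 × 0.683 + 0.027 = 0.071195.

Unemployment rate after three months ≈ 7.12%.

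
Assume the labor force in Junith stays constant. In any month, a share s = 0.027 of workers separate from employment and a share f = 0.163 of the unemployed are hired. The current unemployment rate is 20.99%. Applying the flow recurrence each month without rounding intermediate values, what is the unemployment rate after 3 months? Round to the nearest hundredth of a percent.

Unemployment rate after three months ≈ 17.81%.

With a fixed labor force, u_{t+1} = u_t + s·(1−u_t) − f·u_t = u_t·(1−s−f) + s.
Here 1−s−f = 0.810 and s = 0.027.
u_1 = 0.209900 × 0.810 + 0.027 = 0.197019.
u_2 = 0.197019 × 0.810 + 0.027 = 0.186585.
u_3 = 0.186585 × 0.810 + 0.027 = 0.178134.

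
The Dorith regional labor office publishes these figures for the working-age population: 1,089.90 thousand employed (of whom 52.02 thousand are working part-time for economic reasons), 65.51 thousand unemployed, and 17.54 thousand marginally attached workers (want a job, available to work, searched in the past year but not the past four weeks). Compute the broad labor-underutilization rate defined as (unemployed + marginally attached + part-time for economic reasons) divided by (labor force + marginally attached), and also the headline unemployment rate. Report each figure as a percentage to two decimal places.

Labor force = 1,089.90 + 65.51 = 1,155.41 thousand.
Numerator = 65.51 + 17.54 + 52.02 = 135.07 thousand.
Denominator = 1,155.41 + 17.54 = 1,172.95 thousand.
Broad rate = 135.07 / 1,172.95 = 11.52%.
Headline unemployment rate = 65.51 / 1,155.41 = 5.67%.

Broad underutilization rate ≈ 11.52%; headline unemployment rate ≈ 5.67%.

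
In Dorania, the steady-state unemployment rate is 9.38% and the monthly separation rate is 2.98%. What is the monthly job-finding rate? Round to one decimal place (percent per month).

From u* = s/(s+f): f = s·(1−u)/u.
f = 2.98 × (1 − 0.0938) / 0.0938 = 2.7005 / 0.0938 ≈ 28.8% per month.

Job-finding rate ≈ 28.8% per month.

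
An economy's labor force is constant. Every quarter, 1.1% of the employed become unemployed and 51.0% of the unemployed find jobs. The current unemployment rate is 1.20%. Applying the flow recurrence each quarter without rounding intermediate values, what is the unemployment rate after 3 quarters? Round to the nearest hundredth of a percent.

Unemployment rate after three quarters ≈ 2.01%.

With a fixed labor force, u_{t+1} = u_t + s·(1−u_t) − f·u_t = u_t·(1−s−f) + s.
Here 1−s−f = 0.479 and s = 0.011.
u_1 = 0.012000 × 0.479 + 0.011 = 0.016748.
u_2 = 0.016748 × 0.479 + 0.011 = 0.019022.
u_3 = 0.019022 × 0.479 + 0.011 = 0.020112.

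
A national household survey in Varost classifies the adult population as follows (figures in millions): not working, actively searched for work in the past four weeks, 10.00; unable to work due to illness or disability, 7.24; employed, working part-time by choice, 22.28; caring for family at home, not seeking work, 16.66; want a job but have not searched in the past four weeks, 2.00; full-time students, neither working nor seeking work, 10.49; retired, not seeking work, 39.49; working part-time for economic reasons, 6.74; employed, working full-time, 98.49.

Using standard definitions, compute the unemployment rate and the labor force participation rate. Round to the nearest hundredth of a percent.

Employed = 22.28 + 6.74 + 98.49 = 127.51 million (anyone who worked, including part-time for economic reasons, counts as employed).
Unemployed = 10.00 million.
Labor force = 127.51 + 10.00 = 137.51 million.
Not in labor force = 7.24 + 16.66 + 2.00 + 10.49 + 39.49 = 75.88 million (those not working and not actively searching are outside the labor force — including those who want a job but have given up searching).
Civilian working-age population = 137.51 + 75.88 = 213.39 million.
Unemployment rate = 10.00 / 137.51 = 7.27%.
Labor force participation rate = 137.51 / 213.39 = 64.44%.

Unemployment rate ≈ 7.27%; labor force participation rate ≈ 64.44%.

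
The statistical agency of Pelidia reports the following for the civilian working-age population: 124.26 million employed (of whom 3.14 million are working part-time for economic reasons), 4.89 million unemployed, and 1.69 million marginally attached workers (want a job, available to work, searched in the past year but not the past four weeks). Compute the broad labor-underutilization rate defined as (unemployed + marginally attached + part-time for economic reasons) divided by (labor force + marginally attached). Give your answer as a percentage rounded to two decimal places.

Labor force = 124.26 + 4.89 = 129.15 million.
Numerator = 4.89 + 1.69 + 3.14 = 9.72 million.
Denominator = 129.15 + 1.69 = 130.84 million.
Broad rate = 9.72 / 130.84 = 7.43%.

Broad underutilization rate ≈ 7.43%.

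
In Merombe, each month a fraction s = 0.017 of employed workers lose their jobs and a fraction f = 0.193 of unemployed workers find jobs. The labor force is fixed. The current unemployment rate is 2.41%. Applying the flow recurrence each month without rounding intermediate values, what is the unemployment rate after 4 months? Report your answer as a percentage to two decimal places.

With a fixed labor force, u_{t+1} = u_t + s·(1−u_t) − f·u_t = u_t·(1−s−f) + s.
Here 1−s−f = 0.790 and s = 0.017.
u_1 = 0.024100 × 0.790 + 0.017 = 0.036039.
u_2 = 0.036039 × 0.790 + 0.017 = 0.045471.
u_3 = 0.045471 × 0.790 + 0.017 = 0.052922.
u_4 = 0.052922 × 0.790 + 0.017 = 0.058808.

Unemployment rate after four months ≈ 5.88%.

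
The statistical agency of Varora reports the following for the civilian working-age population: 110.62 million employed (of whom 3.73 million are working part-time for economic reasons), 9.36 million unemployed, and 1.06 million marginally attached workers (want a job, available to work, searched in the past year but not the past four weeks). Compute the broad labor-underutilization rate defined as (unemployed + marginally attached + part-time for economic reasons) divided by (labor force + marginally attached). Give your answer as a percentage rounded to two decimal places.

Broad underutilization rate ≈ 11.69%.

Labor force = 110.62 + 9.36 = 119.98 million.
Numerator = 9.36 + 1.06 + 3.73 = 14.15 million.
Denominator = 119.98 + 1.06 = 121.04 million.
Broad rate = 14.15 / 121.04 = 11.69%.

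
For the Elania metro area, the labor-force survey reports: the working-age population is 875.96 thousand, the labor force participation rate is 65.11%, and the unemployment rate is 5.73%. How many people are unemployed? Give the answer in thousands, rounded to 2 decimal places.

Labor force = 0.6511 × 875.96 = 570.34 thousand.
Unemployed = 0.0573 × 570.34 ≈ 32.68 thousand.

About 32.68 thousand are unemployed.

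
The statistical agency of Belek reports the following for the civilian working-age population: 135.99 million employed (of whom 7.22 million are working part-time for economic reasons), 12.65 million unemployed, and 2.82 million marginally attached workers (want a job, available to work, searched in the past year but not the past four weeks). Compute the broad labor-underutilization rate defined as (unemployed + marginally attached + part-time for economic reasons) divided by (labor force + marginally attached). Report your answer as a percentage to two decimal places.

Labor force = 135.99 + 12.65 = 148.64 million.
Numerator = 12.65 + 2.82 + 7.22 = 22.69 million.
Denominator = 148.64 + 2.82 = 151.46 million.
Broad rate = 22.69 / 151.46 = 14.98%.

Broad underutilization rate ≈ 14.98%.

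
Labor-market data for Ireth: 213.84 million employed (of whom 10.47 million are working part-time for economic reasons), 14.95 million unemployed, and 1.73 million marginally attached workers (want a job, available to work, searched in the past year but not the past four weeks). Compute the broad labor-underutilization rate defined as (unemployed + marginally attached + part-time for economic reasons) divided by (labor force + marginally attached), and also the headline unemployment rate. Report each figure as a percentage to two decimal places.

Labor force = 213.84 + 14.95 = 228.79 million.
Numerator = 14.95 + 1.73 + 10.47 = 27.15 million.
Denominator = 228.79 + 1.73 = 230.52 million.
Broad rate = 27.15 / 230.52 = 11.78%.
Headline unemployment rate = 14.95 / 228.79 = 6.53%.

Broad underutilization rate ≈ 11.78%; headline unemployment rate ≈ 6.53%.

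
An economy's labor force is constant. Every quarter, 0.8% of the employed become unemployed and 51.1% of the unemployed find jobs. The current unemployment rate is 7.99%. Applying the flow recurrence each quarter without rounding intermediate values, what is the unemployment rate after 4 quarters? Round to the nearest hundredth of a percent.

With a fixed labor force, u_{t+1} = u_t + s·(1−u_t) − f·u_t = u_t·(1−s−f) + s.
Here 1−s−f = 0.481 and s = 0.008.
u_1 = 0.079900 × 0.481 + 0.008 = 0.046432.
u_2 = 0.046432 × 0.481 + 0.008 = 0.030334.
u_3 = 0.030334 × 0.481 + 0.008 = 0.022591.
u_4 = 0.022591 × 0.481 + 0.008 = 0.018866.

Unemployment rate after four quarters ≈ 1.89%.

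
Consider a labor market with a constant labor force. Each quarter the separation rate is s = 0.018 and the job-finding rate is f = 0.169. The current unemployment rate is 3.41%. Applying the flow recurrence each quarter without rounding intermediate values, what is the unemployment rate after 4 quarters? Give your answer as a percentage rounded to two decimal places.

Unemployment rate after four quarters ≈ 6.91%.

With a fixed labor force, u_{t+1} = u_t + s·(1−u_t) − f·u_t = u_t·(1−s−f) + s.
Here 1−s−f = 0.813 and s = 0.018.
u_1 = 0.034100 × 0.813 + 0.018 = 0.045723.
u_2 = 0.045723 × 0.813 + 0.018 = 0.055173.
u_3 = 0.055173 × 0.813 + 0.018 = 0.062856.
u_4 = 0.062856 × 0.813 + 0.018 = 0.069102.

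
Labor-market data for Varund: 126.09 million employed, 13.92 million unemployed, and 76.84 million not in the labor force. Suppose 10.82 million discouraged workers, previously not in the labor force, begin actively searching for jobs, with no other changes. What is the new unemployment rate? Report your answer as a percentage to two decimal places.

New unemployment rate ≈ 16.40%.

Initially, labor force = 126.09 + 13.92 = 140.01 million, so u = 13.92/140.01 = 9.94%.
After the change, unemployed and labor force both rise by 10.82 → E = 126.09, U = 24.74, labor force = 150.83 million.
New unemployment rate = 24.74 / 150.83 = 16.40%.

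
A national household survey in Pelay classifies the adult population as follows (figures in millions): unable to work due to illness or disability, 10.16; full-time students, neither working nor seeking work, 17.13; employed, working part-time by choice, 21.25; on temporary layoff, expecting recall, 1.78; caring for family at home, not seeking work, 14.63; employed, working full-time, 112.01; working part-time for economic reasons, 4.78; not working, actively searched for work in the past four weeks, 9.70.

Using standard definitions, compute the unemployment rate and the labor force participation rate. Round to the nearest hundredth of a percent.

Employed = 21.25 + 112.01 + 4.78 = 138.04 million (anyone who worked, including part-time for economic reasons, counts as employed).
Unemployed = 1.78 + 9.70 = 11.48 million (jobless and actively searching, or on temporary layoff).
Labor force = 138.04 + 11.48 = 149.52 million.
Not in labor force = 10.16 + 17.13 + 14.63 = 41.92 million (those not working and not actively searching are outside the labor force).
Civilian working-age population = 149.52 + 41.92 = 191.44 million.
Unemployment rate = 11.48 / 149.52 = 7.68%.
Labor force participation rate = 149.52 / 191.44 = 78.10%.

Unemployment rate ≈ 7.68%; labor force participation rate ≈ 78.10%.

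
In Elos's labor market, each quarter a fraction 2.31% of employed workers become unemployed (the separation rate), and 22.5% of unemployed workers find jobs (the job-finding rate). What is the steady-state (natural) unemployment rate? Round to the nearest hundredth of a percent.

Steady-state unemployment rate ≈ 9.31%.

At steady state the flows balance: s·E = f·U, so U/(E+U) = s/(s+f).
u* = 2.31 / (2.31 + 22.5) = 2.31 / 24.81 = 9.31%.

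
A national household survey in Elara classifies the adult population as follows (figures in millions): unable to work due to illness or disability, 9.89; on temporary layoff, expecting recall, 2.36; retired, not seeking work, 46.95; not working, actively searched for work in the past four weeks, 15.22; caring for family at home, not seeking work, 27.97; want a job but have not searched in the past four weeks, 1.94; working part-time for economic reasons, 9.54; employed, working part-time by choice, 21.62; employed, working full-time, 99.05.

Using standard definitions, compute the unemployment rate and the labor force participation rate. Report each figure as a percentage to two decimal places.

Unemployment rate ≈ 11.90%; labor force participation rate ≈ 63.01%.

Employed = 9.54 + 21.62 + 99.05 = 130.21 million (anyone who worked, including part-time for economic reasons, counts as employed).
Unemployed = 2.36 + 15.22 = 17.58 million (jobless and actively searching, or on temporary layoff).
Labor force = 130.21 + 17.58 = 147.79 million.
Not in labor force = 9.89 + 46.95 + 27.97 + 1.94 = 86.75 million (those not working and not actively searching are outside the labor force — including those who want a job but have given up searching).
Civilian working-age population = 147.79 + 86.75 = 234.54 million.
Unemployment rate = 17.58 / 147.79 = 11.90%.
Labor force participation rate = 147.79 / 234.54 = 63.01%.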